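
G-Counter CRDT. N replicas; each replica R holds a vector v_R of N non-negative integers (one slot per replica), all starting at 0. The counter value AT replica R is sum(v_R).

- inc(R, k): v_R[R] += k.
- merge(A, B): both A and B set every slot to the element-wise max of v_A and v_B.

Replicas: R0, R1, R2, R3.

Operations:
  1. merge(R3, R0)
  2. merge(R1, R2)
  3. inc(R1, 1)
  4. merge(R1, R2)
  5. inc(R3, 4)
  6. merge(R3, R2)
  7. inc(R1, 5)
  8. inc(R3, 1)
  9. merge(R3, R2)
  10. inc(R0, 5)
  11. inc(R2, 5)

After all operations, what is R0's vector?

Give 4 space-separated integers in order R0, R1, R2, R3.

Op 1: merge R3<->R0 -> R3=(0,0,0,0) R0=(0,0,0,0)
Op 2: merge R1<->R2 -> R1=(0,0,0,0) R2=(0,0,0,0)
Op 3: inc R1 by 1 -> R1=(0,1,0,0) value=1
Op 4: merge R1<->R2 -> R1=(0,1,0,0) R2=(0,1,0,0)
Op 5: inc R3 by 4 -> R3=(0,0,0,4) value=4
Op 6: merge R3<->R2 -> R3=(0,1,0,4) R2=(0,1,0,4)
Op 7: inc R1 by 5 -> R1=(0,6,0,0) value=6
Op 8: inc R3 by 1 -> R3=(0,1,0,5) value=6
Op 9: merge R3<->R2 -> R3=(0,1,0,5) R2=(0,1,0,5)
Op 10: inc R0 by 5 -> R0=(5,0,0,0) value=5
Op 11: inc R2 by 5 -> R2=(0,1,5,5) value=11

Answer: 5 0 0 0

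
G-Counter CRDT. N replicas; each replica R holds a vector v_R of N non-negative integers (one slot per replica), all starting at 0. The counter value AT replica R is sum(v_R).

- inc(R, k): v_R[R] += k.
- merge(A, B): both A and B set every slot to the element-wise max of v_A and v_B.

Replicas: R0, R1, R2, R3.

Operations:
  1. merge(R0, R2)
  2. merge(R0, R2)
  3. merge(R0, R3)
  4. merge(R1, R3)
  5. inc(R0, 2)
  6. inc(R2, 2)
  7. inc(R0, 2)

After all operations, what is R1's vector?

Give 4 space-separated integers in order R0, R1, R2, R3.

Answer: 0 0 0 0

Derivation:
Op 1: merge R0<->R2 -> R0=(0,0,0,0) R2=(0,0,0,0)
Op 2: merge R0<->R2 -> R0=(0,0,0,0) R2=(0,0,0,0)
Op 3: merge R0<->R3 -> R0=(0,0,0,0) R3=(0,0,0,0)
Op 4: merge R1<->R3 -> R1=(0,0,0,0) R3=(0,0,0,0)
Op 5: inc R0 by 2 -> R0=(2,0,0,0) value=2
Op 6: inc R2 by 2 -> R2=(0,0,2,0) value=2
Op 7: inc R0 by 2 -> R0=(4,0,0,0) value=4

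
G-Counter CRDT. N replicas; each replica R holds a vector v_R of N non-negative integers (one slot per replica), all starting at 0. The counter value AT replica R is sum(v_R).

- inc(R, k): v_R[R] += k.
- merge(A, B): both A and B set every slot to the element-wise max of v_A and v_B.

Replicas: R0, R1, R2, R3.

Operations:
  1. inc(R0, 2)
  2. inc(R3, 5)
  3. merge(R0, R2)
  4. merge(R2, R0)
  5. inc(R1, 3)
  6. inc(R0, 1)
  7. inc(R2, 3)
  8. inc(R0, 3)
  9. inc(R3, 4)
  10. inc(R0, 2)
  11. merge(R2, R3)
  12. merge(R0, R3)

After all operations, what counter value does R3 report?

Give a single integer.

Answer: 20

Derivation:
Op 1: inc R0 by 2 -> R0=(2,0,0,0) value=2
Op 2: inc R3 by 5 -> R3=(0,0,0,5) value=5
Op 3: merge R0<->R2 -> R0=(2,0,0,0) R2=(2,0,0,0)
Op 4: merge R2<->R0 -> R2=(2,0,0,0) R0=(2,0,0,0)
Op 5: inc R1 by 3 -> R1=(0,3,0,0) value=3
Op 6: inc R0 by 1 -> R0=(3,0,0,0) value=3
Op 7: inc R2 by 3 -> R2=(2,0,3,0) value=5
Op 8: inc R0 by 3 -> R0=(6,0,0,0) value=6
Op 9: inc R3 by 4 -> R3=(0,0,0,9) value=9
Op 10: inc R0 by 2 -> R0=(8,0,0,0) value=8
Op 11: merge R2<->R3 -> R2=(2,0,3,9) R3=(2,0,3,9)
Op 12: merge R0<->R3 -> R0=(8,0,3,9) R3=(8,0,3,9)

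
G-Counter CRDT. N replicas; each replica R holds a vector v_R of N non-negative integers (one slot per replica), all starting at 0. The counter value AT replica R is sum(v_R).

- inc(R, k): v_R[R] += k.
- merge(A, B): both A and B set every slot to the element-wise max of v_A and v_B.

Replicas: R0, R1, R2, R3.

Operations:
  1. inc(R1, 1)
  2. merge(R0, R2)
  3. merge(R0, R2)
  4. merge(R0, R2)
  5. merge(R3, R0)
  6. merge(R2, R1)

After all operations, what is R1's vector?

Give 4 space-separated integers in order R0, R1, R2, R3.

Answer: 0 1 0 0

Derivation:
Op 1: inc R1 by 1 -> R1=(0,1,0,0) value=1
Op 2: merge R0<->R2 -> R0=(0,0,0,0) R2=(0,0,0,0)
Op 3: merge R0<->R2 -> R0=(0,0,0,0) R2=(0,0,0,0)
Op 4: merge R0<->R2 -> R0=(0,0,0,0) R2=(0,0,0,0)
Op 5: merge R3<->R0 -> R3=(0,0,0,0) R0=(0,0,0,0)
Op 6: merge R2<->R1 -> R2=(0,1,0,0) R1=(0,1,0,0)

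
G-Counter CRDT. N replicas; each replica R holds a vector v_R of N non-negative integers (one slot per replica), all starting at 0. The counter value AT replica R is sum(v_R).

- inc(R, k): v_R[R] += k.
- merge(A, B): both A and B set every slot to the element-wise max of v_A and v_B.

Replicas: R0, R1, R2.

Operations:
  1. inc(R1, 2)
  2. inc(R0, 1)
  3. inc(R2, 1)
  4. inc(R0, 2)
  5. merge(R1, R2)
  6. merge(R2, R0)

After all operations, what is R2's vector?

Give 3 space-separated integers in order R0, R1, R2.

Answer: 3 2 1

Derivation:
Op 1: inc R1 by 2 -> R1=(0,2,0) value=2
Op 2: inc R0 by 1 -> R0=(1,0,0) value=1
Op 3: inc R2 by 1 -> R2=(0,0,1) value=1
Op 4: inc R0 by 2 -> R0=(3,0,0) value=3
Op 5: merge R1<->R2 -> R1=(0,2,1) R2=(0,2,1)
Op 6: merge R2<->R0 -> R2=(3,2,1) R0=(3,2,1)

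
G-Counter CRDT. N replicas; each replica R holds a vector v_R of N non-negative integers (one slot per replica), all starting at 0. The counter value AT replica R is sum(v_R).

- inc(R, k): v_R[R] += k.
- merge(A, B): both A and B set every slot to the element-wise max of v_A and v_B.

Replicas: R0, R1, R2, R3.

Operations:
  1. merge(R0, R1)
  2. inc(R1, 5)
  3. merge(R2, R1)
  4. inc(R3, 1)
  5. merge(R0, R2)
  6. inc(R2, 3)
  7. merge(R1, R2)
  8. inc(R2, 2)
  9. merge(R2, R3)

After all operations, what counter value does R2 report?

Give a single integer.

Op 1: merge R0<->R1 -> R0=(0,0,0,0) R1=(0,0,0,0)
Op 2: inc R1 by 5 -> R1=(0,5,0,0) value=5
Op 3: merge R2<->R1 -> R2=(0,5,0,0) R1=(0,5,0,0)
Op 4: inc R3 by 1 -> R3=(0,0,0,1) value=1
Op 5: merge R0<->R2 -> R0=(0,5,0,0) R2=(0,5,0,0)
Op 6: inc R2 by 3 -> R2=(0,5,3,0) value=8
Op 7: merge R1<->R2 -> R1=(0,5,3,0) R2=(0,5,3,0)
Op 8: inc R2 by 2 -> R2=(0,5,5,0) value=10
Op 9: merge R2<->R3 -> R2=(0,5,5,1) R3=(0,5,5,1)

Answer: 11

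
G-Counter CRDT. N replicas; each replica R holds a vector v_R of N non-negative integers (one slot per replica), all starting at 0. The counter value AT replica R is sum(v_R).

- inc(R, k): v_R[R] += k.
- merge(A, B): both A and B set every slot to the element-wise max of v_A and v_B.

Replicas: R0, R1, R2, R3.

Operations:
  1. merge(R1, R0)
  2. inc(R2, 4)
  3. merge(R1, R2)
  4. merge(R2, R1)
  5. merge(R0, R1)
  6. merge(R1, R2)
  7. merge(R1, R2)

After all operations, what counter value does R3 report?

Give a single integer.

Answer: 0

Derivation:
Op 1: merge R1<->R0 -> R1=(0,0,0,0) R0=(0,0,0,0)
Op 2: inc R2 by 4 -> R2=(0,0,4,0) value=4
Op 3: merge R1<->R2 -> R1=(0,0,4,0) R2=(0,0,4,0)
Op 4: merge R2<->R1 -> R2=(0,0,4,0) R1=(0,0,4,0)
Op 5: merge R0<->R1 -> R0=(0,0,4,0) R1=(0,0,4,0)
Op 6: merge R1<->R2 -> R1=(0,0,4,0) R2=(0,0,4,0)
Op 7: merge R1<->R2 -> R1=(0,0,4,0) R2=(0,0,4,0)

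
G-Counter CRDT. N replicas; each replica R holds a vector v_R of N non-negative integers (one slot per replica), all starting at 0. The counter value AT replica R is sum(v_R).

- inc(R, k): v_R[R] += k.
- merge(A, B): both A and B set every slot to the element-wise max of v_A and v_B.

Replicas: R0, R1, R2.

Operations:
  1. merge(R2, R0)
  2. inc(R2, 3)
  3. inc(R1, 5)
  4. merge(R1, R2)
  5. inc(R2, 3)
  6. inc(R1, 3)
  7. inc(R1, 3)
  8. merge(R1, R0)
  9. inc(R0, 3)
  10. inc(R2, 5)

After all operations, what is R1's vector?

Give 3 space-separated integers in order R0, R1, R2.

Op 1: merge R2<->R0 -> R2=(0,0,0) R0=(0,0,0)
Op 2: inc R2 by 3 -> R2=(0,0,3) value=3
Op 3: inc R1 by 5 -> R1=(0,5,0) value=5
Op 4: merge R1<->R2 -> R1=(0,5,3) R2=(0,5,3)
Op 5: inc R2 by 3 -> R2=(0,5,6) value=11
Op 6: inc R1 by 3 -> R1=(0,8,3) value=11
Op 7: inc R1 by 3 -> R1=(0,11,3) value=14
Op 8: merge R1<->R0 -> R1=(0,11,3) R0=(0,11,3)
Op 9: inc R0 by 3 -> R0=(3,11,3) value=17
Op 10: inc R2 by 5 -> R2=(0,5,11) value=16

Answer: 0 11 3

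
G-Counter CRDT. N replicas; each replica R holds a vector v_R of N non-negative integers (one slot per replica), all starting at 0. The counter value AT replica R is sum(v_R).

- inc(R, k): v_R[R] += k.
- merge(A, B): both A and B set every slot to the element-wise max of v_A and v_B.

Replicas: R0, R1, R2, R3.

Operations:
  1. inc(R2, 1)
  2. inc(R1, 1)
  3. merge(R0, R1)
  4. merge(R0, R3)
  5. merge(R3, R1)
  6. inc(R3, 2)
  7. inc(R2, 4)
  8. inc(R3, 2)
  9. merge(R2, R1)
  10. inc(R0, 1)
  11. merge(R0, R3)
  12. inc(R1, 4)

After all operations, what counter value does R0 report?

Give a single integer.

Answer: 6

Derivation:
Op 1: inc R2 by 1 -> R2=(0,0,1,0) value=1
Op 2: inc R1 by 1 -> R1=(0,1,0,0) value=1
Op 3: merge R0<->R1 -> R0=(0,1,0,0) R1=(0,1,0,0)
Op 4: merge R0<->R3 -> R0=(0,1,0,0) R3=(0,1,0,0)
Op 5: merge R3<->R1 -> R3=(0,1,0,0) R1=(0,1,0,0)
Op 6: inc R3 by 2 -> R3=(0,1,0,2) value=3
Op 7: inc R2 by 4 -> R2=(0,0,5,0) value=5
Op 8: inc R3 by 2 -> R3=(0,1,0,4) value=5
Op 9: merge R2<->R1 -> R2=(0,1,5,0) R1=(0,1,5,0)
Op 10: inc R0 by 1 -> R0=(1,1,0,0) value=2
Op 11: merge R0<->R3 -> R0=(1,1,0,4) R3=(1,1,0,4)
Op 12: inc R1 by 4 -> R1=(0,5,5,0) value=10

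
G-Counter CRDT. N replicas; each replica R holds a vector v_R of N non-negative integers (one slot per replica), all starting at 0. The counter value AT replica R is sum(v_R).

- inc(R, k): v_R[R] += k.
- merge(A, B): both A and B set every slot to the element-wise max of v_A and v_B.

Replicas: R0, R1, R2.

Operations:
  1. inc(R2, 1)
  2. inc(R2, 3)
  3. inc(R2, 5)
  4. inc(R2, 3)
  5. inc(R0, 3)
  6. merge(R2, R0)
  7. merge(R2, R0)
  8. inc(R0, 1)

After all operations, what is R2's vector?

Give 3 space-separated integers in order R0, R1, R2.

Op 1: inc R2 by 1 -> R2=(0,0,1) value=1
Op 2: inc R2 by 3 -> R2=(0,0,4) value=4
Op 3: inc R2 by 5 -> R2=(0,0,9) value=9
Op 4: inc R2 by 3 -> R2=(0,0,12) value=12
Op 5: inc R0 by 3 -> R0=(3,0,0) value=3
Op 6: merge R2<->R0 -> R2=(3,0,12) R0=(3,0,12)
Op 7: merge R2<->R0 -> R2=(3,0,12) R0=(3,0,12)
Op 8: inc R0 by 1 -> R0=(4,0,12) value=16

Answer: 3 0 12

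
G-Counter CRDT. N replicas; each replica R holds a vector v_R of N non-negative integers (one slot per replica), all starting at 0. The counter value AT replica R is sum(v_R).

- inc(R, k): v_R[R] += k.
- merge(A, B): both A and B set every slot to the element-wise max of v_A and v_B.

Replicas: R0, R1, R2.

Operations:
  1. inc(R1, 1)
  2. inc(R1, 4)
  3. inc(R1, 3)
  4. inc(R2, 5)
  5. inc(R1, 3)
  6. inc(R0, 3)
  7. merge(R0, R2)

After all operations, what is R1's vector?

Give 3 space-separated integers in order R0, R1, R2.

Op 1: inc R1 by 1 -> R1=(0,1,0) value=1
Op 2: inc R1 by 4 -> R1=(0,5,0) value=5
Op 3: inc R1 by 3 -> R1=(0,8,0) value=8
Op 4: inc R2 by 5 -> R2=(0,0,5) value=5
Op 5: inc R1 by 3 -> R1=(0,11,0) value=11
Op 6: inc R0 by 3 -> R0=(3,0,0) value=3
Op 7: merge R0<->R2 -> R0=(3,0,5) R2=(3,0,5)

Answer: 0 11 0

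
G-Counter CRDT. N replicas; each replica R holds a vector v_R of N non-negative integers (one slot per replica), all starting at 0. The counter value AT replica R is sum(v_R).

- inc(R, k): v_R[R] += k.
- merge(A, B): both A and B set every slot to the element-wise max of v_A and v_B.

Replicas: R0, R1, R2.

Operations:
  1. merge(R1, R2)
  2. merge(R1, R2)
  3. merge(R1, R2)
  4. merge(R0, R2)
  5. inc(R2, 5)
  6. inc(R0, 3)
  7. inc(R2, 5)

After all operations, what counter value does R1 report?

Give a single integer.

Answer: 0

Derivation:
Op 1: merge R1<->R2 -> R1=(0,0,0) R2=(0,0,0)
Op 2: merge R1<->R2 -> R1=(0,0,0) R2=(0,0,0)
Op 3: merge R1<->R2 -> R1=(0,0,0) R2=(0,0,0)
Op 4: merge R0<->R2 -> R0=(0,0,0) R2=(0,0,0)
Op 5: inc R2 by 5 -> R2=(0,0,5) value=5
Op 6: inc R0 by 3 -> R0=(3,0,0) value=3
Op 7: inc R2 by 5 -> R2=(0,0,10) value=10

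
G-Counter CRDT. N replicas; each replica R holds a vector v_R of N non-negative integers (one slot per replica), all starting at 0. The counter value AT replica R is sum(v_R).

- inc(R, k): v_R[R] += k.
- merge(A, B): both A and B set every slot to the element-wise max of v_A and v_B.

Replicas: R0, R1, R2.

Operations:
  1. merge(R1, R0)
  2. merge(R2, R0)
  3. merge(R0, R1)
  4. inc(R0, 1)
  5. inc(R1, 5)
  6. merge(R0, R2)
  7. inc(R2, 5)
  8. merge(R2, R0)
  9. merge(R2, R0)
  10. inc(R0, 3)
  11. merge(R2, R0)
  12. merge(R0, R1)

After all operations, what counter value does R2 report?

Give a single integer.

Answer: 9

Derivation:
Op 1: merge R1<->R0 -> R1=(0,0,0) R0=(0,0,0)
Op 2: merge R2<->R0 -> R2=(0,0,0) R0=(0,0,0)
Op 3: merge R0<->R1 -> R0=(0,0,0) R1=(0,0,0)
Op 4: inc R0 by 1 -> R0=(1,0,0) value=1
Op 5: inc R1 by 5 -> R1=(0,5,0) value=5
Op 6: merge R0<->R2 -> R0=(1,0,0) R2=(1,0,0)
Op 7: inc R2 by 5 -> R2=(1,0,5) value=6
Op 8: merge R2<->R0 -> R2=(1,0,5) R0=(1,0,5)
Op 9: merge R2<->R0 -> R2=(1,0,5) R0=(1,0,5)
Op 10: inc R0 by 3 -> R0=(4,0,5) value=9
Op 11: merge R2<->R0 -> R2=(4,0,5) R0=(4,0,5)
Op 12: merge R0<->R1 -> R0=(4,5,5) R1=(4,5,5)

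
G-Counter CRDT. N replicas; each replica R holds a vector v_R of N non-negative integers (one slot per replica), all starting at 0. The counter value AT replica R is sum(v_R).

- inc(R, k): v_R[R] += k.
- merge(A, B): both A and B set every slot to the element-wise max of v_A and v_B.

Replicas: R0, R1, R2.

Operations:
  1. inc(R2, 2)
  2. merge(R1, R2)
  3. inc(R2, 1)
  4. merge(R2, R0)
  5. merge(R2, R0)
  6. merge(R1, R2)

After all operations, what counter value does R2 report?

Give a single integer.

Op 1: inc R2 by 2 -> R2=(0,0,2) value=2
Op 2: merge R1<->R2 -> R1=(0,0,2) R2=(0,0,2)
Op 3: inc R2 by 1 -> R2=(0,0,3) value=3
Op 4: merge R2<->R0 -> R2=(0,0,3) R0=(0,0,3)
Op 5: merge R2<->R0 -> R2=(0,0,3) R0=(0,0,3)
Op 6: merge R1<->R2 -> R1=(0,0,3) R2=(0,0,3)

Answer: 3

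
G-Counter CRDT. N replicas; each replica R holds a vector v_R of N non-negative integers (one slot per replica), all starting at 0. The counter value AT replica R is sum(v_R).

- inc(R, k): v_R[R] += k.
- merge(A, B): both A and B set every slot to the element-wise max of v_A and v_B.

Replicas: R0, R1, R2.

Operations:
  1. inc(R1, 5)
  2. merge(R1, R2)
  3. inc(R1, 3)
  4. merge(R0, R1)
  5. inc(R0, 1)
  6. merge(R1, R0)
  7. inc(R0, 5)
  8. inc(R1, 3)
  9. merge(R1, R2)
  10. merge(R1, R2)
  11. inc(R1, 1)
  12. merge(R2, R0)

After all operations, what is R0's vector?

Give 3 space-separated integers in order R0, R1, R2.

Op 1: inc R1 by 5 -> R1=(0,5,0) value=5
Op 2: merge R1<->R2 -> R1=(0,5,0) R2=(0,5,0)
Op 3: inc R1 by 3 -> R1=(0,8,0) value=8
Op 4: merge R0<->R1 -> R0=(0,8,0) R1=(0,8,0)
Op 5: inc R0 by 1 -> R0=(1,8,0) value=9
Op 6: merge R1<->R0 -> R1=(1,8,0) R0=(1,8,0)
Op 7: inc R0 by 5 -> R0=(6,8,0) value=14
Op 8: inc R1 by 3 -> R1=(1,11,0) value=12
Op 9: merge R1<->R2 -> R1=(1,11,0) R2=(1,11,0)
Op 10: merge R1<->R2 -> R1=(1,11,0) R2=(1,11,0)
Op 11: inc R1 by 1 -> R1=(1,12,0) value=13
Op 12: merge R2<->R0 -> R2=(6,11,0) R0=(6,11,0)

Answer: 6 11 0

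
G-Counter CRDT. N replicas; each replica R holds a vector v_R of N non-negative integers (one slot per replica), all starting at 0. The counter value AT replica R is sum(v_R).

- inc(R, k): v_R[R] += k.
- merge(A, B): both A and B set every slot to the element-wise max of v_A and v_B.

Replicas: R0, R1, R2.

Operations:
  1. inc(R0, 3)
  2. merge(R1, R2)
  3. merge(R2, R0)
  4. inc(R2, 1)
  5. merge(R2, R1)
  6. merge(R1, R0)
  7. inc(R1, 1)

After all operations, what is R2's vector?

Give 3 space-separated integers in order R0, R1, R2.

Op 1: inc R0 by 3 -> R0=(3,0,0) value=3
Op 2: merge R1<->R2 -> R1=(0,0,0) R2=(0,0,0)
Op 3: merge R2<->R0 -> R2=(3,0,0) R0=(3,0,0)
Op 4: inc R2 by 1 -> R2=(3,0,1) value=4
Op 5: merge R2<->R1 -> R2=(3,0,1) R1=(3,0,1)
Op 6: merge R1<->R0 -> R1=(3,0,1) R0=(3,0,1)
Op 7: inc R1 by 1 -> R1=(3,1,1) value=5

Answer: 3 0 1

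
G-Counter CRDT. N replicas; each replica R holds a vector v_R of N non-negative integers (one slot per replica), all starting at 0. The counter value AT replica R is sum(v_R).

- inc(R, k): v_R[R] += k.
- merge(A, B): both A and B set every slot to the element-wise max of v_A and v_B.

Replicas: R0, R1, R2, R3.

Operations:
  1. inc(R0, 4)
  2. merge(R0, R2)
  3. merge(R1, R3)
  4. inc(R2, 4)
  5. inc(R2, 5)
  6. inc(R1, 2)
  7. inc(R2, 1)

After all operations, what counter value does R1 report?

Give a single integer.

Op 1: inc R0 by 4 -> R0=(4,0,0,0) value=4
Op 2: merge R0<->R2 -> R0=(4,0,0,0) R2=(4,0,0,0)
Op 3: merge R1<->R3 -> R1=(0,0,0,0) R3=(0,0,0,0)
Op 4: inc R2 by 4 -> R2=(4,0,4,0) value=8
Op 5: inc R2 by 5 -> R2=(4,0,9,0) value=13
Op 6: inc R1 by 2 -> R1=(0,2,0,0) value=2
Op 7: inc R2 by 1 -> R2=(4,0,10,0) value=14

Answer: 2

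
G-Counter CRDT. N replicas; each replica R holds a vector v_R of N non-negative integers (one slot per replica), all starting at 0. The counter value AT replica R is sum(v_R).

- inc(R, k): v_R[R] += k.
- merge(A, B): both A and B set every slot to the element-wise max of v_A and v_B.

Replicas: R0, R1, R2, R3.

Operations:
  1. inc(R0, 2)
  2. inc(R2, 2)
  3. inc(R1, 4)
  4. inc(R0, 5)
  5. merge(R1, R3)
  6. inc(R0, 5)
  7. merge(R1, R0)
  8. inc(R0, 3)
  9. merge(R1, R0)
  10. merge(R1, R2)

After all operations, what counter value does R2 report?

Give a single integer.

Answer: 21

Derivation:
Op 1: inc R0 by 2 -> R0=(2,0,0,0) value=2
Op 2: inc R2 by 2 -> R2=(0,0,2,0) value=2
Op 3: inc R1 by 4 -> R1=(0,4,0,0) value=4
Op 4: inc R0 by 5 -> R0=(7,0,0,0) value=7
Op 5: merge R1<->R3 -> R1=(0,4,0,0) R3=(0,4,0,0)
Op 6: inc R0 by 5 -> R0=(12,0,0,0) value=12
Op 7: merge R1<->R0 -> R1=(12,4,0,0) R0=(12,4,0,0)
Op 8: inc R0 by 3 -> R0=(15,4,0,0) value=19
Op 9: merge R1<->R0 -> R1=(15,4,0,0) R0=(15,4,0,0)
Op 10: merge R1<->R2 -> R1=(15,4,2,0) R2=(15,4,2,0)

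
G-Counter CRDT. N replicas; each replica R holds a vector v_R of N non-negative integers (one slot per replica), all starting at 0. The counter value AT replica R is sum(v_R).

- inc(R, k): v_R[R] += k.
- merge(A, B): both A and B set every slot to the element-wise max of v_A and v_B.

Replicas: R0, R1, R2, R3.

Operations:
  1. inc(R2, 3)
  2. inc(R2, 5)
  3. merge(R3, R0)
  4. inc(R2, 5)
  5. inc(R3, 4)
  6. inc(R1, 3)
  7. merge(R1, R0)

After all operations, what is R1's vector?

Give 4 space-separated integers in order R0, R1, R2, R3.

Op 1: inc R2 by 3 -> R2=(0,0,3,0) value=3
Op 2: inc R2 by 5 -> R2=(0,0,8,0) value=8
Op 3: merge R3<->R0 -> R3=(0,0,0,0) R0=(0,0,0,0)
Op 4: inc R2 by 5 -> R2=(0,0,13,0) value=13
Op 5: inc R3 by 4 -> R3=(0,0,0,4) value=4
Op 6: inc R1 by 3 -> R1=(0,3,0,0) value=3
Op 7: merge R1<->R0 -> R1=(0,3,0,0) R0=(0,3,0,0)

Answer: 0 3 0 0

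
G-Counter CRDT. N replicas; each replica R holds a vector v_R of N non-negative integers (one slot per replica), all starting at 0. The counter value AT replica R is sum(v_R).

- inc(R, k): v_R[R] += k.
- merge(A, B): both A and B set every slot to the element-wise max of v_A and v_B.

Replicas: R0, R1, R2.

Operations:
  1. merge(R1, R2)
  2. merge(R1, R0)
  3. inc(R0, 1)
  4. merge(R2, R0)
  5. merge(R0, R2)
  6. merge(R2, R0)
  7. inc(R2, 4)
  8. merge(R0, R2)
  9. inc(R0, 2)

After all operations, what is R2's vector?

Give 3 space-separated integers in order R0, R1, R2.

Answer: 1 0 4

Derivation:
Op 1: merge R1<->R2 -> R1=(0,0,0) R2=(0,0,0)
Op 2: merge R1<->R0 -> R1=(0,0,0) R0=(0,0,0)
Op 3: inc R0 by 1 -> R0=(1,0,0) value=1
Op 4: merge R2<->R0 -> R2=(1,0,0) R0=(1,0,0)
Op 5: merge R0<->R2 -> R0=(1,0,0) R2=(1,0,0)
Op 6: merge R2<->R0 -> R2=(1,0,0) R0=(1,0,0)
Op 7: inc R2 by 4 -> R2=(1,0,4) value=5
Op 8: merge R0<->R2 -> R0=(1,0,4) R2=(1,0,4)
Op 9: inc R0 by 2 -> R0=(3,0,4) value=7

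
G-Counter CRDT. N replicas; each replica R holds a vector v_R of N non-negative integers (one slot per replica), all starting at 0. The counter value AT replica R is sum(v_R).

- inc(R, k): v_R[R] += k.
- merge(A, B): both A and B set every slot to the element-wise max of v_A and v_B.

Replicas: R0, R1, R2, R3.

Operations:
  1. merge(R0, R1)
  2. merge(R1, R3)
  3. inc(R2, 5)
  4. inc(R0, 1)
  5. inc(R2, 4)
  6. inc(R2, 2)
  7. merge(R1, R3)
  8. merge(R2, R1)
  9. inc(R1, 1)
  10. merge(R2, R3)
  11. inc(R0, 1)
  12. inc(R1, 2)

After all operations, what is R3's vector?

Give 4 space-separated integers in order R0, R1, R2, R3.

Answer: 0 0 11 0

Derivation:
Op 1: merge R0<->R1 -> R0=(0,0,0,0) R1=(0,0,0,0)
Op 2: merge R1<->R3 -> R1=(0,0,0,0) R3=(0,0,0,0)
Op 3: inc R2 by 5 -> R2=(0,0,5,0) value=5
Op 4: inc R0 by 1 -> R0=(1,0,0,0) value=1
Op 5: inc R2 by 4 -> R2=(0,0,9,0) value=9
Op 6: inc R2 by 2 -> R2=(0,0,11,0) value=11
Op 7: merge R1<->R3 -> R1=(0,0,0,0) R3=(0,0,0,0)
Op 8: merge R2<->R1 -> R2=(0,0,11,0) R1=(0,0,11,0)
Op 9: inc R1 by 1 -> R1=(0,1,11,0) value=12
Op 10: merge R2<->R3 -> R2=(0,0,11,0) R3=(0,0,11,0)
Op 11: inc R0 by 1 -> R0=(2,0,0,0) value=2
Op 12: inc R1 by 2 -> R1=(0,3,11,0) value=14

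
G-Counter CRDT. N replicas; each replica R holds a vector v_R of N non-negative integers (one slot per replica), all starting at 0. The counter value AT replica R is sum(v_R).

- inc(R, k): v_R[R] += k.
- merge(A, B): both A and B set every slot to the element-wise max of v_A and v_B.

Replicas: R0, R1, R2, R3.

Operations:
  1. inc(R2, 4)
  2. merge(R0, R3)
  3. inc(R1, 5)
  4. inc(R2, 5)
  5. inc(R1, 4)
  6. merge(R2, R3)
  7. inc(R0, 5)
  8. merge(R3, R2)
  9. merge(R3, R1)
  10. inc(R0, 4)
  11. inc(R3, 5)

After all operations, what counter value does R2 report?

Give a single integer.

Op 1: inc R2 by 4 -> R2=(0,0,4,0) value=4
Op 2: merge R0<->R3 -> R0=(0,0,0,0) R3=(0,0,0,0)
Op 3: inc R1 by 5 -> R1=(0,5,0,0) value=5
Op 4: inc R2 by 5 -> R2=(0,0,9,0) value=9
Op 5: inc R1 by 4 -> R1=(0,9,0,0) value=9
Op 6: merge R2<->R3 -> R2=(0,0,9,0) R3=(0,0,9,0)
Op 7: inc R0 by 5 -> R0=(5,0,0,0) value=5
Op 8: merge R3<->R2 -> R3=(0,0,9,0) R2=(0,0,9,0)
Op 9: merge R3<->R1 -> R3=(0,9,9,0) R1=(0,9,9,0)
Op 10: inc R0 by 4 -> R0=(9,0,0,0) value=9
Op 11: inc R3 by 5 -> R3=(0,9,9,5) value=23

Answer: 9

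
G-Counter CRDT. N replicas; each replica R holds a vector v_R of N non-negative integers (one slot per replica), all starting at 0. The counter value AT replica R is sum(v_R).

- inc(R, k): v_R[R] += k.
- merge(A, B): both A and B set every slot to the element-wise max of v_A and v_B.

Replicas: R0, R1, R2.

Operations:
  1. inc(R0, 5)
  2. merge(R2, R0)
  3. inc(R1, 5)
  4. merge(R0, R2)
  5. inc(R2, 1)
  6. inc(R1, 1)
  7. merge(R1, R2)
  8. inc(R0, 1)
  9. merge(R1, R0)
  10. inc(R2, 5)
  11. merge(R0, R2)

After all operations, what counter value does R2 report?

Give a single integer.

Op 1: inc R0 by 5 -> R0=(5,0,0) value=5
Op 2: merge R2<->R0 -> R2=(5,0,0) R0=(5,0,0)
Op 3: inc R1 by 5 -> R1=(0,5,0) value=5
Op 4: merge R0<->R2 -> R0=(5,0,0) R2=(5,0,0)
Op 5: inc R2 by 1 -> R2=(5,0,1) value=6
Op 6: inc R1 by 1 -> R1=(0,6,0) value=6
Op 7: merge R1<->R2 -> R1=(5,6,1) R2=(5,6,1)
Op 8: inc R0 by 1 -> R0=(6,0,0) value=6
Op 9: merge R1<->R0 -> R1=(6,6,1) R0=(6,6,1)
Op 10: inc R2 by 5 -> R2=(5,6,6) value=17
Op 11: merge R0<->R2 -> R0=(6,6,6) R2=(6,6,6)

Answer: 18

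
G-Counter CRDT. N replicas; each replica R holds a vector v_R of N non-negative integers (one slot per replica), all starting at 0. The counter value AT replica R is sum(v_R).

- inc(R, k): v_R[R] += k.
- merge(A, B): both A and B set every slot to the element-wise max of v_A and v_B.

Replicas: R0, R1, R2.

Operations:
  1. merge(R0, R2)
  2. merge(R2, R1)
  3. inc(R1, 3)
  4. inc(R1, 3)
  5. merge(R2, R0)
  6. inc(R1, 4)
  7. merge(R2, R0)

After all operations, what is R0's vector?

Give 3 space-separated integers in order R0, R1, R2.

Op 1: merge R0<->R2 -> R0=(0,0,0) R2=(0,0,0)
Op 2: merge R2<->R1 -> R2=(0,0,0) R1=(0,0,0)
Op 3: inc R1 by 3 -> R1=(0,3,0) value=3
Op 4: inc R1 by 3 -> R1=(0,6,0) value=6
Op 5: merge R2<->R0 -> R2=(0,0,0) R0=(0,0,0)
Op 6: inc R1 by 4 -> R1=(0,10,0) value=10
Op 7: merge R2<->R0 -> R2=(0,0,0) R0=(0,0,0)

Answer: 0 0 0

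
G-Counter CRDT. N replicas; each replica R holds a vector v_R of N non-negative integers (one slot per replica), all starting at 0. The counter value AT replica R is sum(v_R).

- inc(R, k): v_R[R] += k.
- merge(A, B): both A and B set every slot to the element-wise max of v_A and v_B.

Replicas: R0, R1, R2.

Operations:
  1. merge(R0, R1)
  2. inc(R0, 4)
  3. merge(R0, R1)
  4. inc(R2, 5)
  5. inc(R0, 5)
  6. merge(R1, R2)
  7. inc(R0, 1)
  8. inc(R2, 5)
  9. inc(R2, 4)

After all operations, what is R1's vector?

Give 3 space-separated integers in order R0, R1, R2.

Op 1: merge R0<->R1 -> R0=(0,0,0) R1=(0,0,0)
Op 2: inc R0 by 4 -> R0=(4,0,0) value=4
Op 3: merge R0<->R1 -> R0=(4,0,0) R1=(4,0,0)
Op 4: inc R2 by 5 -> R2=(0,0,5) value=5
Op 5: inc R0 by 5 -> R0=(9,0,0) value=9
Op 6: merge R1<->R2 -> R1=(4,0,5) R2=(4,0,5)
Op 7: inc R0 by 1 -> R0=(10,0,0) value=10
Op 8: inc R2 by 5 -> R2=(4,0,10) value=14
Op 9: inc R2 by 4 -> R2=(4,0,14) value=18

Answer: 4 0 5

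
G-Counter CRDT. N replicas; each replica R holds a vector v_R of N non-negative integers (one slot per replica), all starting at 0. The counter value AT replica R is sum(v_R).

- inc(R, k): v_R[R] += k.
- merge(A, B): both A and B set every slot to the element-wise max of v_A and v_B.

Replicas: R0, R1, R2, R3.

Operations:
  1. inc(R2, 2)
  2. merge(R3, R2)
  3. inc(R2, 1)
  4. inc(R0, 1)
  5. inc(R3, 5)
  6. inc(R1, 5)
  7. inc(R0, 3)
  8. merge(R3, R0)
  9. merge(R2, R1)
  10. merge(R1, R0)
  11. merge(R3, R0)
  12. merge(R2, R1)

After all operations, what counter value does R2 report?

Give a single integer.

Op 1: inc R2 by 2 -> R2=(0,0,2,0) value=2
Op 2: merge R3<->R2 -> R3=(0,0,2,0) R2=(0,0,2,0)
Op 3: inc R2 by 1 -> R2=(0,0,3,0) value=3
Op 4: inc R0 by 1 -> R0=(1,0,0,0) value=1
Op 5: inc R3 by 5 -> R3=(0,0,2,5) value=7
Op 6: inc R1 by 5 -> R1=(0,5,0,0) value=5
Op 7: inc R0 by 3 -> R0=(4,0,0,0) value=4
Op 8: merge R3<->R0 -> R3=(4,0,2,5) R0=(4,0,2,5)
Op 9: merge R2<->R1 -> R2=(0,5,3,0) R1=(0,5,3,0)
Op 10: merge R1<->R0 -> R1=(4,5,3,5) R0=(4,5,3,5)
Op 11: merge R3<->R0 -> R3=(4,5,3,5) R0=(4,5,3,5)
Op 12: merge R2<->R1 -> R2=(4,5,3,5) R1=(4,5,3,5)

Answer: 17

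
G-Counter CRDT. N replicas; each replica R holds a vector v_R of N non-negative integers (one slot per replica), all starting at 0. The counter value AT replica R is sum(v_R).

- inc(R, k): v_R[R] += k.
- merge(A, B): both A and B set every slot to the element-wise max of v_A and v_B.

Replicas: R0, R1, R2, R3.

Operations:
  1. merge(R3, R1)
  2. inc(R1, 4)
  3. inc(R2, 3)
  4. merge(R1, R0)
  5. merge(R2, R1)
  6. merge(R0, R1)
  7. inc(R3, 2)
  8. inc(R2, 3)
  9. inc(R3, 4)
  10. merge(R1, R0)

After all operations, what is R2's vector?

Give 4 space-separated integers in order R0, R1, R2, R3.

Op 1: merge R3<->R1 -> R3=(0,0,0,0) R1=(0,0,0,0)
Op 2: inc R1 by 4 -> R1=(0,4,0,0) value=4
Op 3: inc R2 by 3 -> R2=(0,0,3,0) value=3
Op 4: merge R1<->R0 -> R1=(0,4,0,0) R0=(0,4,0,0)
Op 5: merge R2<->R1 -> R2=(0,4,3,0) R1=(0,4,3,0)
Op 6: merge R0<->R1 -> R0=(0,4,3,0) R1=(0,4,3,0)
Op 7: inc R3 by 2 -> R3=(0,0,0,2) value=2
Op 8: inc R2 by 3 -> R2=(0,4,6,0) value=10
Op 9: inc R3 by 4 -> R3=(0,0,0,6) value=6
Op 10: merge R1<->R0 -> R1=(0,4,3,0) R0=(0,4,3,0)

Answer: 0 4 6 0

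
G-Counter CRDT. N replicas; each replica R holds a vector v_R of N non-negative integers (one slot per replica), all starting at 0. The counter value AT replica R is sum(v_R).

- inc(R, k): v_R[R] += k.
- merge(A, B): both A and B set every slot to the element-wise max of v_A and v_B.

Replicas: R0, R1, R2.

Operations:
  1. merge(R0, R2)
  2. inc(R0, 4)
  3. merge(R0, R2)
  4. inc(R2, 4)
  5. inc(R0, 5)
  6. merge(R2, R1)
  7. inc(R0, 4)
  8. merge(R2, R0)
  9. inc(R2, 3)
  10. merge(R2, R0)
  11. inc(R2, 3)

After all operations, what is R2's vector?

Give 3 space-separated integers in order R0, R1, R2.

Answer: 13 0 10

Derivation:
Op 1: merge R0<->R2 -> R0=(0,0,0) R2=(0,0,0)
Op 2: inc R0 by 4 -> R0=(4,0,0) value=4
Op 3: merge R0<->R2 -> R0=(4,0,0) R2=(4,0,0)
Op 4: inc R2 by 4 -> R2=(4,0,4) value=8
Op 5: inc R0 by 5 -> R0=(9,0,0) value=9
Op 6: merge R2<->R1 -> R2=(4,0,4) R1=(4,0,4)
Op 7: inc R0 by 4 -> R0=(13,0,0) value=13
Op 8: merge R2<->R0 -> R2=(13,0,4) R0=(13,0,4)
Op 9: inc R2 by 3 -> R2=(13,0,7) value=20
Op 10: merge R2<->R0 -> R2=(13,0,7) R0=(13,0,7)
Op 11: inc R2 by 3 -> R2=(13,0,10) value=23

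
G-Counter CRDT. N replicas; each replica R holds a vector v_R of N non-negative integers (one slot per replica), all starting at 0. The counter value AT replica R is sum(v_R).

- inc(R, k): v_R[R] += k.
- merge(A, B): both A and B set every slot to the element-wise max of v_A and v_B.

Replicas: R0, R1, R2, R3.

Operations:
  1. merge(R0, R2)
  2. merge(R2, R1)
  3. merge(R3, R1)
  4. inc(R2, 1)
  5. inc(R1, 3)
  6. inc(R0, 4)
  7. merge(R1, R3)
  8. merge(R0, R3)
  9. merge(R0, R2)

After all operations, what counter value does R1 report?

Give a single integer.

Op 1: merge R0<->R2 -> R0=(0,0,0,0) R2=(0,0,0,0)
Op 2: merge R2<->R1 -> R2=(0,0,0,0) R1=(0,0,0,0)
Op 3: merge R3<->R1 -> R3=(0,0,0,0) R1=(0,0,0,0)
Op 4: inc R2 by 1 -> R2=(0,0,1,0) value=1
Op 5: inc R1 by 3 -> R1=(0,3,0,0) value=3
Op 6: inc R0 by 4 -> R0=(4,0,0,0) value=4
Op 7: merge R1<->R3 -> R1=(0,3,0,0) R3=(0,3,0,0)
Op 8: merge R0<->R3 -> R0=(4,3,0,0) R3=(4,3,0,0)
Op 9: merge R0<->R2 -> R0=(4,3,1,0) R2=(4,3,1,0)

Answer: 3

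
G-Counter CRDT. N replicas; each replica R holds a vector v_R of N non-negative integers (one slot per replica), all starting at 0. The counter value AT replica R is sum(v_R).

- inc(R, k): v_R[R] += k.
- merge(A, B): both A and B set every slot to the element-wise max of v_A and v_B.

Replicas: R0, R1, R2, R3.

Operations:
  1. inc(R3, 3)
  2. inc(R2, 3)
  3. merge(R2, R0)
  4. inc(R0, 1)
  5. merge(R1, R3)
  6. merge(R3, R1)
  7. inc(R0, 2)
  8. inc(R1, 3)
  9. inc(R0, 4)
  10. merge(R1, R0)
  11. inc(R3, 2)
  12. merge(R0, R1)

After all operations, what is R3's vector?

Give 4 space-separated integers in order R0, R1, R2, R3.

Op 1: inc R3 by 3 -> R3=(0,0,0,3) value=3
Op 2: inc R2 by 3 -> R2=(0,0,3,0) value=3
Op 3: merge R2<->R0 -> R2=(0,0,3,0) R0=(0,0,3,0)
Op 4: inc R0 by 1 -> R0=(1,0,3,0) value=4
Op 5: merge R1<->R3 -> R1=(0,0,0,3) R3=(0,0,0,3)
Op 6: merge R3<->R1 -> R3=(0,0,0,3) R1=(0,0,0,3)
Op 7: inc R0 by 2 -> R0=(3,0,3,0) value=6
Op 8: inc R1 by 3 -> R1=(0,3,0,3) value=6
Op 9: inc R0 by 4 -> R0=(7,0,3,0) value=10
Op 10: merge R1<->R0 -> R1=(7,3,3,3) R0=(7,3,3,3)
Op 11: inc R3 by 2 -> R3=(0,0,0,5) value=5
Op 12: merge R0<->R1 -> R0=(7,3,3,3) R1=(7,3,3,3)

Answer: 0 0 0 5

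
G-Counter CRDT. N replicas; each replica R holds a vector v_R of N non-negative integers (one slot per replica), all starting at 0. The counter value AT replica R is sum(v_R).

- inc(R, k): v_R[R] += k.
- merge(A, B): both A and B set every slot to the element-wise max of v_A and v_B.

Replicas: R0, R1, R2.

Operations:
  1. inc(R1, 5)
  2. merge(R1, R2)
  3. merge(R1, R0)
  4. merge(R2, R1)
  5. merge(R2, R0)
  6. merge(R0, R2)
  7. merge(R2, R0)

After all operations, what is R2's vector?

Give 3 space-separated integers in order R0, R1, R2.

Op 1: inc R1 by 5 -> R1=(0,5,0) value=5
Op 2: merge R1<->R2 -> R1=(0,5,0) R2=(0,5,0)
Op 3: merge R1<->R0 -> R1=(0,5,0) R0=(0,5,0)
Op 4: merge R2<->R1 -> R2=(0,5,0) R1=(0,5,0)
Op 5: merge R2<->R0 -> R2=(0,5,0) R0=(0,5,0)
Op 6: merge R0<->R2 -> R0=(0,5,0) R2=(0,5,0)
Op 7: merge R2<->R0 -> R2=(0,5,0) R0=(0,5,0)

Answer: 0 5 0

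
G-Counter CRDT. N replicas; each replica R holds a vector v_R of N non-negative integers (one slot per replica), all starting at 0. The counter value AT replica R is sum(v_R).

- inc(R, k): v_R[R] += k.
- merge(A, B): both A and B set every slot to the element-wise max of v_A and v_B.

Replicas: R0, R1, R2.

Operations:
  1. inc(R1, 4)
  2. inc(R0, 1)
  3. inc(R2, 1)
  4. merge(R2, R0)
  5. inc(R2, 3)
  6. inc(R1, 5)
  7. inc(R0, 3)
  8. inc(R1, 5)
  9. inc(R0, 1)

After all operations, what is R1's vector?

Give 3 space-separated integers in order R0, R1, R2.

Op 1: inc R1 by 4 -> R1=(0,4,0) value=4
Op 2: inc R0 by 1 -> R0=(1,0,0) value=1
Op 3: inc R2 by 1 -> R2=(0,0,1) value=1
Op 4: merge R2<->R0 -> R2=(1,0,1) R0=(1,0,1)
Op 5: inc R2 by 3 -> R2=(1,0,4) value=5
Op 6: inc R1 by 5 -> R1=(0,9,0) value=9
Op 7: inc R0 by 3 -> R0=(4,0,1) value=5
Op 8: inc R1 by 5 -> R1=(0,14,0) value=14
Op 9: inc R0 by 1 -> R0=(5,0,1) value=6

Answer: 0 14 0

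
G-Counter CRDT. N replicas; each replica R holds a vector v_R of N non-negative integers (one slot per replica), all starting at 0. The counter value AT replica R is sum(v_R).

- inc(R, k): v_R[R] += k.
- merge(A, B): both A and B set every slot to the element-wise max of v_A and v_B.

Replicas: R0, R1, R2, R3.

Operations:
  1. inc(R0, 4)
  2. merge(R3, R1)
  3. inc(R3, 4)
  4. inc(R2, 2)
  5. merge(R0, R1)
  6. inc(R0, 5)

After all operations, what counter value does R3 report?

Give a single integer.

Answer: 4

Derivation:
Op 1: inc R0 by 4 -> R0=(4,0,0,0) value=4
Op 2: merge R3<->R1 -> R3=(0,0,0,0) R1=(0,0,0,0)
Op 3: inc R3 by 4 -> R3=(0,0,0,4) value=4
Op 4: inc R2 by 2 -> R2=(0,0,2,0) value=2
Op 5: merge R0<->R1 -> R0=(4,0,0,0) R1=(4,0,0,0)
Op 6: inc R0 by 5 -> R0=(9,0,0,0) value=9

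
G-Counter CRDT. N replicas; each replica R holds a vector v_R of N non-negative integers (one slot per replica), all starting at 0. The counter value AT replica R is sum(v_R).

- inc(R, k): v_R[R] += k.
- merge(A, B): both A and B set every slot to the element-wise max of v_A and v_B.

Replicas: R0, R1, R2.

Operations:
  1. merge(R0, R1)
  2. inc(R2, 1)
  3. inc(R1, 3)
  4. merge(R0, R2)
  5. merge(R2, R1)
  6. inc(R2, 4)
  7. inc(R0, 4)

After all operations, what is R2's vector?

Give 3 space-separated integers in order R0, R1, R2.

Answer: 0 3 5

Derivation:
Op 1: merge R0<->R1 -> R0=(0,0,0) R1=(0,0,0)
Op 2: inc R2 by 1 -> R2=(0,0,1) value=1
Op 3: inc R1 by 3 -> R1=(0,3,0) value=3
Op 4: merge R0<->R2 -> R0=(0,0,1) R2=(0,0,1)
Op 5: merge R2<->R1 -> R2=(0,3,1) R1=(0,3,1)
Op 6: inc R2 by 4 -> R2=(0,3,5) value=8
Op 7: inc R0 by 4 -> R0=(4,0,1) value=5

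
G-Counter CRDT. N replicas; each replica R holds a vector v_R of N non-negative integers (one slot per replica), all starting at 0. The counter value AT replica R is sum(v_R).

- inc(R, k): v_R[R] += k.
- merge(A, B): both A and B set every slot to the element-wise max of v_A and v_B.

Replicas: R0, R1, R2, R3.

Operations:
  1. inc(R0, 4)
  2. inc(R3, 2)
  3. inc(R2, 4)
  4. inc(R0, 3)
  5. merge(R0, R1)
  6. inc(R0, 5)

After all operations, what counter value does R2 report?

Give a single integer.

Op 1: inc R0 by 4 -> R0=(4,0,0,0) value=4
Op 2: inc R3 by 2 -> R3=(0,0,0,2) value=2
Op 3: inc R2 by 4 -> R2=(0,0,4,0) value=4
Op 4: inc R0 by 3 -> R0=(7,0,0,0) value=7
Op 5: merge R0<->R1 -> R0=(7,0,0,0) R1=(7,0,0,0)
Op 6: inc R0 by 5 -> R0=(12,0,0,0) value=12

Answer: 4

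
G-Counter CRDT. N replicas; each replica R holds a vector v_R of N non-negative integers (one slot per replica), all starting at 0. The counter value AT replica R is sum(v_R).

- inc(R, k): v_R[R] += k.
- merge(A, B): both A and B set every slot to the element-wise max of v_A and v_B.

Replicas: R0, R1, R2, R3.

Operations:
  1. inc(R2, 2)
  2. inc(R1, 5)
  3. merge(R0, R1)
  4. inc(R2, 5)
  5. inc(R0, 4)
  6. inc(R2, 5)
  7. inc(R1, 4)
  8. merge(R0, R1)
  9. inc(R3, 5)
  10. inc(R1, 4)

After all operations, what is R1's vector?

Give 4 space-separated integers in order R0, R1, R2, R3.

Op 1: inc R2 by 2 -> R2=(0,0,2,0) value=2
Op 2: inc R1 by 5 -> R1=(0,5,0,0) value=5
Op 3: merge R0<->R1 -> R0=(0,5,0,0) R1=(0,5,0,0)
Op 4: inc R2 by 5 -> R2=(0,0,7,0) value=7
Op 5: inc R0 by 4 -> R0=(4,5,0,0) value=9
Op 6: inc R2 by 5 -> R2=(0,0,12,0) value=12
Op 7: inc R1 by 4 -> R1=(0,9,0,0) value=9
Op 8: merge R0<->R1 -> R0=(4,9,0,0) R1=(4,9,0,0)
Op 9: inc R3 by 5 -> R3=(0,0,0,5) value=5
Op 10: inc R1 by 4 -> R1=(4,13,0,0) value=17

Answer: 4 13 0 0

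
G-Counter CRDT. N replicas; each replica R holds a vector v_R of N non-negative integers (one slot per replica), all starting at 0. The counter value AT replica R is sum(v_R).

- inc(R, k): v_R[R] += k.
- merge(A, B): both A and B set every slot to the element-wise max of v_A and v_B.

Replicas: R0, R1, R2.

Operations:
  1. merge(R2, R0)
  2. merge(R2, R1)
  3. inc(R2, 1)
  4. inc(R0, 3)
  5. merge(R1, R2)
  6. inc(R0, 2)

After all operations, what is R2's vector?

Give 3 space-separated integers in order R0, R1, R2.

Answer: 0 0 1

Derivation:
Op 1: merge R2<->R0 -> R2=(0,0,0) R0=(0,0,0)
Op 2: merge R2<->R1 -> R2=(0,0,0) R1=(0,0,0)
Op 3: inc R2 by 1 -> R2=(0,0,1) value=1
Op 4: inc R0 by 3 -> R0=(3,0,0) value=3
Op 5: merge R1<->R2 -> R1=(0,0,1) R2=(0,0,1)
Op 6: inc R0 by 2 -> R0=(5,0,0) value=5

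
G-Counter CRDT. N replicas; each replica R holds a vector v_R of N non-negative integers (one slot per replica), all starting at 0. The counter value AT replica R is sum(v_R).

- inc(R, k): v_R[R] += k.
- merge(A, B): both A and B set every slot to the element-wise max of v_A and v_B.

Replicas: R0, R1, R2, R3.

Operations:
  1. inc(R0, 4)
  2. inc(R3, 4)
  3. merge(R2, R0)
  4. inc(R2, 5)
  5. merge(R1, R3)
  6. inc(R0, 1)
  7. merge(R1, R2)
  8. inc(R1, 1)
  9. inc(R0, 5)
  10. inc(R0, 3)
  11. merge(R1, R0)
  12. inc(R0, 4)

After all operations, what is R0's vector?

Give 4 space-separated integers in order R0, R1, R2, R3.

Answer: 17 1 5 4

Derivation:
Op 1: inc R0 by 4 -> R0=(4,0,0,0) value=4
Op 2: inc R3 by 4 -> R3=(0,0,0,4) value=4
Op 3: merge R2<->R0 -> R2=(4,0,0,0) R0=(4,0,0,0)
Op 4: inc R2 by 5 -> R2=(4,0,5,0) value=9
Op 5: merge R1<->R3 -> R1=(0,0,0,4) R3=(0,0,0,4)
Op 6: inc R0 by 1 -> R0=(5,0,0,0) value=5
Op 7: merge R1<->R2 -> R1=(4,0,5,4) R2=(4,0,5,4)
Op 8: inc R1 by 1 -> R1=(4,1,5,4) value=14
Op 9: inc R0 by 5 -> R0=(10,0,0,0) value=10
Op 10: inc R0 by 3 -> R0=(13,0,0,0) value=13
Op 11: merge R1<->R0 -> R1=(13,1,5,4) R0=(13,1,5,4)
Op 12: inc R0 by 4 -> R0=(17,1,5,4) value=27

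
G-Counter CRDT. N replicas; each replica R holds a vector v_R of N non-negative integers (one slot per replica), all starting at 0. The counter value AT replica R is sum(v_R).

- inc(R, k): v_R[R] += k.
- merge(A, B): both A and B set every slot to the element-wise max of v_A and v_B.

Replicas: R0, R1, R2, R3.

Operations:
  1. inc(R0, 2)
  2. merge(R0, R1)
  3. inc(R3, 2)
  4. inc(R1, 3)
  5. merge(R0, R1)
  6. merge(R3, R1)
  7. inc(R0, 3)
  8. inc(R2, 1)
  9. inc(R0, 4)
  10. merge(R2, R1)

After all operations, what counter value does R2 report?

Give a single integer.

Op 1: inc R0 by 2 -> R0=(2,0,0,0) value=2
Op 2: merge R0<->R1 -> R0=(2,0,0,0) R1=(2,0,0,0)
Op 3: inc R3 by 2 -> R3=(0,0,0,2) value=2
Op 4: inc R1 by 3 -> R1=(2,3,0,0) value=5
Op 5: merge R0<->R1 -> R0=(2,3,0,0) R1=(2,3,0,0)
Op 6: merge R3<->R1 -> R3=(2,3,0,2) R1=(2,3,0,2)
Op 7: inc R0 by 3 -> R0=(5,3,0,0) value=8
Op 8: inc R2 by 1 -> R2=(0,0,1,0) value=1
Op 9: inc R0 by 4 -> R0=(9,3,0,0) value=12
Op 10: merge R2<->R1 -> R2=(2,3,1,2) R1=(2,3,1,2)

Answer: 8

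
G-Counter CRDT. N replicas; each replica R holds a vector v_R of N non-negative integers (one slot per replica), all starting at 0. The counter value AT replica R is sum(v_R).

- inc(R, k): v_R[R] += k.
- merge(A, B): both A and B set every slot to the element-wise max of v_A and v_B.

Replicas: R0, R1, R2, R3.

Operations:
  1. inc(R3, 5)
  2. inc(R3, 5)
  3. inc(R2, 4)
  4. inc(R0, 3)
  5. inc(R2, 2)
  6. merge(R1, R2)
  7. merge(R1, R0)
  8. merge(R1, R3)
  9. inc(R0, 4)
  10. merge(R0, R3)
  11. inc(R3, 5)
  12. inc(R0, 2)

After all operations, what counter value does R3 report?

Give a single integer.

Op 1: inc R3 by 5 -> R3=(0,0,0,5) value=5
Op 2: inc R3 by 5 -> R3=(0,0,0,10) value=10
Op 3: inc R2 by 4 -> R2=(0,0,4,0) value=4
Op 4: inc R0 by 3 -> R0=(3,0,0,0) value=3
Op 5: inc R2 by 2 -> R2=(0,0,6,0) value=6
Op 6: merge R1<->R2 -> R1=(0,0,6,0) R2=(0,0,6,0)
Op 7: merge R1<->R0 -> R1=(3,0,6,0) R0=(3,0,6,0)
Op 8: merge R1<->R3 -> R1=(3,0,6,10) R3=(3,0,6,10)
Op 9: inc R0 by 4 -> R0=(7,0,6,0) value=13
Op 10: merge R0<->R3 -> R0=(7,0,6,10) R3=(7,0,6,10)
Op 11: inc R3 by 5 -> R3=(7,0,6,15) value=28
Op 12: inc R0 by 2 -> R0=(9,0,6,10) value=25

Answer: 28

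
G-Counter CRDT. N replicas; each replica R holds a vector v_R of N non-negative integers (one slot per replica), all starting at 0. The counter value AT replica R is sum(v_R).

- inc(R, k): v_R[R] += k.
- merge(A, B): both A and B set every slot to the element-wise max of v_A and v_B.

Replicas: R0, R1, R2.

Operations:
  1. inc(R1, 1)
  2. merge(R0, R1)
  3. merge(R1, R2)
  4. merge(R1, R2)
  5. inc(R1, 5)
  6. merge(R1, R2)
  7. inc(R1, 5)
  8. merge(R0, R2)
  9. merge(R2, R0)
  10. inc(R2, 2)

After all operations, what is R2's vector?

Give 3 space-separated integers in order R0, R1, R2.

Answer: 0 6 2

Derivation:
Op 1: inc R1 by 1 -> R1=(0,1,0) value=1
Op 2: merge R0<->R1 -> R0=(0,1,0) R1=(0,1,0)
Op 3: merge R1<->R2 -> R1=(0,1,0) R2=(0,1,0)
Op 4: merge R1<->R2 -> R1=(0,1,0) R2=(0,1,0)
Op 5: inc R1 by 5 -> R1=(0,6,0) value=6
Op 6: merge R1<->R2 -> R1=(0,6,0) R2=(0,6,0)
Op 7: inc R1 by 5 -> R1=(0,11,0) value=11
Op 8: merge R0<->R2 -> R0=(0,6,0) R2=(0,6,0)
Op 9: merge R2<->R0 -> R2=(0,6,0) R0=(0,6,0)
Op 10: inc R2 by 2 -> R2=(0,6,2) value=8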